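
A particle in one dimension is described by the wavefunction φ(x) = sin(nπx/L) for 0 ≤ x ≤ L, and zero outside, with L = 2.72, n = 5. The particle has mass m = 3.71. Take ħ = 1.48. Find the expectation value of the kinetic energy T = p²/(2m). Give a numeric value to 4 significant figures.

T = −(ħ²/2m) d²/dx², so ⟨T⟩ = −(ħ²/2m) ∫ φ*·φ'' dx / ∫|φ|² dx; with m = 3.71.
d/dx sin(nπx/L) = (nπ/L)·cos(nπx/L) and d²/dx² sin(nπx/L) = −(nπ/L)²·sin(nπx/L); on 0 ≤ x ≤ L, ∫sin²(nπx/L) dx = L/2 and ∫sin(nπx/L)·cos(nπx/L) dx = 0.
State is unnormalized: ∫|φ|² dx = 1.3600, and ∫φ*·(−ħ²/2m · φ'') dx = 13.389, so ⟨T⟩ = 13.389 / 1.3600.
⟨T⟩ = 9.8451.

9.845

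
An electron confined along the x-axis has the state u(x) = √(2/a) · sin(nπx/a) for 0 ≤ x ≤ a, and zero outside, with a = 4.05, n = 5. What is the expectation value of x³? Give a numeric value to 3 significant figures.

16.4

⟨x³⟩ = ∫ x³·|u|² dx (integrals over the domain).
With sin²θ = (1 − cos2θ)/2 on 0 ≤ x ≤ a: ∫sin²(nπx/a) dx = a/2, ∫x·sin²(nπx/a) dx = a²/4, ∫x²·sin²(nπx/a) dx = a³·(1/6 − 1/(4n²π²)); higher powers xᵏ the same way, integrating xᵏ·cos(2nπx/a) by parts.
⟨x³⟩ = 16.406.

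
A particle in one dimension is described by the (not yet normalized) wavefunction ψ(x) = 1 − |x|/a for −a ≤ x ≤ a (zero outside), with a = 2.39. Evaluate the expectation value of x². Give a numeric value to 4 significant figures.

⟨x²⟩ = ∫ x²·|ψ|² dx / ∫|ψ|² dx (integrals over the domain).
ψ is even, so ∫ over [−a, a] = 2∫₀ᵃ with ψ = 1 − x/a there: ∫₀ᵃ (1 − x/a)² dx = a/3, ∫₀ᵃ x²(1 − x/a)² dx = a³/30, ∫₀ᵃ x⁴(1 − x/a)² dx = a⁵/105.
State is unnormalized: ∫|ψ|² dx = 1.5933, and ∫ψ*·x²·ψ dx = 0.91013, so ⟨x²⟩ = 0.91013 / 1.5933.
⟨x²⟩ = 0.57121.

0.5712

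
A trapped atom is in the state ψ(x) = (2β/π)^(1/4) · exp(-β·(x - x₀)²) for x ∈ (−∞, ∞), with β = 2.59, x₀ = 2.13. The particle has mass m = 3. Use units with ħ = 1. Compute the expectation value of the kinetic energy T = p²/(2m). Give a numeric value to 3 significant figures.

T = −(ħ²/2m) d²/dx², so ⟨T⟩ = −(ħ²/2m) ∫ ψ*·ψ'' dx; with m = 3.
Gaussian moments (u = x − x₀): ∫u^(2j)·e^(−2βu²) du = (2j−1)!!/(4β)^j · √(π/(2β)), odd powers integrate to 0; here √(π/(2β)) = 0.77877. Derivatives: d/dx e^(−βu²) = −2βu·e^(−βu²), d²/dx² e^(−βu²) = (4β²u² − 2β)·e^(−βu²).
⟨T⟩ = 0.43167.

0.432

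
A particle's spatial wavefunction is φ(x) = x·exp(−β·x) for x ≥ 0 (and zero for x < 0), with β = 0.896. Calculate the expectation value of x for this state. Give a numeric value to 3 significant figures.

⟨x⟩ = ∫ x·|φ|² dx / ∫|φ|² dx (integrals over the domain).
Every integrand reduces to terms xʲ·e^(−2βx) on [0, ∞); use ∫₀^∞ xʲ·e^(−2βx) dx = j!/(2β)^(j+1).
State is unnormalized: ∫|φ|² dx = 0.34755, and ∫φ*·x·φ dx = 0.58183, so ⟨x⟩ = 0.58183 / 0.34755.
⟨x⟩ = 1.6741.

1.67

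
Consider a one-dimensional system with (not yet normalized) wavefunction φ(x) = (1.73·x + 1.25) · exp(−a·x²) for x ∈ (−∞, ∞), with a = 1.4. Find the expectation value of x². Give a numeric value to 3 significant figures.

0.270

⟨x²⟩ = ∫ x²·|φ|² dx / ∫|φ|² dx (integrals over the domain).
Expand each integrand as polynomial × e^(−2ax²) and use ∫x^(2j)·e^(−2ax²) dx = (2j−1)!!/(4a)^j · √(π/(2a)), odd powers → 0; here √(π/(2a)) = 1.0592.
State is unnormalized: ∫|φ|² dx = 2.2212, and ∫φ*·x²·φ dx = 0.59882, so ⟨x²⟩ = 0.59882 / 2.2212.
⟨x²⟩ = 0.26960.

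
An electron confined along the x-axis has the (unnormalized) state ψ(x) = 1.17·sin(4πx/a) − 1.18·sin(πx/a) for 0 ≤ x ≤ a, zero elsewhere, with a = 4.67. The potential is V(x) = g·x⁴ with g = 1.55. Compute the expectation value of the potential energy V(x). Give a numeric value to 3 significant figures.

133.

⟨V⟩ = ∫ V(x)·|ψ|² dx / ∫|ψ|² dx.
On 0 ≤ x ≤ a (j ≠ l): ∫sin²(jπx/a) dx = a/2, ∫sin(jπx/a)·sin(lπx/a) dx = 0; diagonal moments ∫x·sin²(jπx/a) dx = a²/4, ∫x²·sin²(jπx/a) dx = a³·(1/6 − 1/(4j²π²)); cross terms ∫x·sin(jπx/a)·sin(lπx/a) dx = 0 for j + l even and −4jla²/(π²(j² − l²)²) for j + l odd, ∫x²·sin(jπx/a)·sin(lπx/a) dx = (−1)^(j+l)·4jla³/(π²(j² − l²)²); higher powers the same way via product-to-sum and parts.
State is unnormalized: ∫|ψ|² dx = 6.4476, and ∫ψ*·V(x)·ψ dx = 854.35, so ⟨V⟩ = 854.35 / 6.4476.
⟨V⟩ = 132.51.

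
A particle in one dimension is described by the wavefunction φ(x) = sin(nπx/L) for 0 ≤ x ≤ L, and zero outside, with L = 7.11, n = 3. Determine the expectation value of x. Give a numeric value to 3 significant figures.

⟨x⟩ = ∫ x·|φ|² dx / ∫|φ|² dx (integrals over the domain).
With sin²θ = (1 − cos2θ)/2 on 0 ≤ x ≤ L: ∫sin²(nπx/L) dx = L/2, ∫x·sin²(nπx/L) dx = L²/4, ∫x²·sin²(nπx/L) dx = L³·(1/6 − 1/(4n²π²)); higher powers xᵏ the same way, integrating xᵏ·cos(2nπx/L) by parts.
State is unnormalized: ∫|φ|² dx = 3.5550, and ∫φ*·x·φ dx = 12.638, so ⟨x⟩ = 12.638 / 3.5550.
⟨x⟩ = 3.5550.

3.56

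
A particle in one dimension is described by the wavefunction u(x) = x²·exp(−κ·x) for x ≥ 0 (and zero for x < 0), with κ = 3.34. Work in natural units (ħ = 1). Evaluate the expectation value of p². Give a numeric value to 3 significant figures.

3.72

p² u = −ħ² d²u/dx²; ⟨p²⟩ = −ħ² ∫ u*·u'' dx / ∫|u|² dx.
Differentiate x²·exp(−κ·x) with the product rule; every integrand then reduces to terms xʲ·e^(−2κx) on [0, ∞), with ∫₀^∞ xʲ·e^(−2κx) dx = j!/(2κ)^(j+1).
State is unnormalized: ∫|u|² dx = 0.0018044, and ∫u*·(−ħ² u'') dx = 0.0067097, so ⟨p²⟩ = 0.0067097 / 0.0018044.
⟨p²⟩ = 3.7185.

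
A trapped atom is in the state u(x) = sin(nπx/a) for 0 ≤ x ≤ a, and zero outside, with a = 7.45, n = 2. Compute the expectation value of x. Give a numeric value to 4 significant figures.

3.725

⟨x⟩ = ∫ x·|u|² dx / ∫|u|² dx (integrals over the domain).
With sin²θ = (1 − cos2θ)/2 on 0 ≤ x ≤ a: ∫sin²(nπx/a) dx = a/2, ∫x·sin²(nπx/a) dx = a²/4, ∫x²·sin²(nπx/a) dx = a³·(1/6 − 1/(4n²π²)); higher powers xᵏ the same way, integrating xᵏ·cos(2nπx/a) by parts.
State is unnormalized: ∫|u|² dx = 3.7250, and ∫u*·x·u dx = 13.876, so ⟨x⟩ = 13.876 / 3.7250.
⟨x⟩ = 3.7250.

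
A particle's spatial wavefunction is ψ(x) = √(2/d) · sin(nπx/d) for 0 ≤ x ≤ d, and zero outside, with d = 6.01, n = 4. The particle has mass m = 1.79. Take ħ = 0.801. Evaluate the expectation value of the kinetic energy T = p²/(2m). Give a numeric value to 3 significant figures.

0.784

T = −(ħ²/2m) d²/dx², so ⟨T⟩ = −(ħ²/2m) ∫ ψ*·ψ'' dx; with m = 1.79.
d/dx sin(nπx/d) = (nπ/d)·cos(nπx/d) and d²/dx² sin(nπx/d) = −(nπ/d)²·sin(nπx/d); on 0 ≤ x ≤ d, ∫sin²(nπx/d) dx = d/2 and ∫sin(nπx/d)·cos(nπx/d) dx = 0.
⟨T⟩ = 0.78352.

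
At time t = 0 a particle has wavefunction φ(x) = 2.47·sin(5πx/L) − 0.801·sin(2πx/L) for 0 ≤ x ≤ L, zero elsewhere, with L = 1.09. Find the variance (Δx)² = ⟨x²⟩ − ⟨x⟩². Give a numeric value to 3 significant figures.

0.0953

Compute ⟨x⟩ and ⟨x²⟩ separately, then (Δx)² = ⟨x²⟩ − ⟨x⟩².
On 0 ≤ x ≤ L (j ≠ l): ∫sin²(jπx/L) dx = L/2, ∫sin(jπx/L)·sin(lπx/L) dx = 0; diagonal moments ∫x·sin²(jπx/L) dx = L²/4, ∫x²·sin²(jπx/L) dx = L³·(1/6 − 1/(4j²π²)); cross terms ∫x·sin(jπx/L)·sin(lπx/L) dx = 0 for j + l even and −4jlL²/(π²(j² − l²)²) for j + l odd, ∫x²·sin(jπx/L)·sin(lπx/L) dx = (−1)^(j+l)·4jlL³/(π²(j² − l²)²); higher powers the same way via product-to-sum and parts.
Normalization: ∫|φ|² dx = 3.6747.
⟨x⟩ = 0.55676 and ⟨x²⟩ = 0.40524.
(Δx)² = 0.40524 − (0.55676)² = 0.095260.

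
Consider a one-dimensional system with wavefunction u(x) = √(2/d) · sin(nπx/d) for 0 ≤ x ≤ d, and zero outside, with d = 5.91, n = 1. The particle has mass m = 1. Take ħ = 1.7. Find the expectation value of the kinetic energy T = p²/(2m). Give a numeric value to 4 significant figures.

0.4083

T = −(ħ²/2m) d²/dx², so ⟨T⟩ = −(ħ²/2m) ∫ u*·u'' dx; with m = 1.
d/dx sin(nπx/d) = (nπ/d)·cos(nπx/d) and d²/dx² sin(nπx/d) = −(nπ/d)²·sin(nπx/d); on 0 ≤ x ≤ d, ∫sin²(nπx/d) dx = d/2 and ∫sin(nπx/d)·cos(nπx/d) dx = 0.
⟨T⟩ = 0.40831.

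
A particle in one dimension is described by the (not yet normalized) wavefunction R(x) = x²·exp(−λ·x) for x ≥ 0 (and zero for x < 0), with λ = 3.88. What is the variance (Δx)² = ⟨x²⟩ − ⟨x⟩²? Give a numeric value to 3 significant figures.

0.0830

Compute ⟨x⟩ and ⟨x²⟩ separately, then (Δx)² = ⟨x²⟩ − ⟨x⟩².
Every integrand reduces to terms xʲ·e^(−2λx) on [0, ∞); use ∫₀^∞ xʲ·e^(−2λx) dx = j!/(2λ)^(j+1).
Normalization: ∫|R|² dx = 0.00085291.
⟨x⟩ = 0.64433 and ⟨x²⟩ = 0.49819.
(Δx)² = 0.49819 − (0.64433)² = 0.083032.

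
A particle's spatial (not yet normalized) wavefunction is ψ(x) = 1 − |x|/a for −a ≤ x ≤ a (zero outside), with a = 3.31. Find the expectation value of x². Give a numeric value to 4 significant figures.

⟨x²⟩ = ∫ x²·|ψ|² dx / ∫|ψ|² dx (integrals over the domain).
ψ is even, so ∫ over [−a, a] = 2∫₀ᵃ with ψ = 1 − x/a there: ∫₀ᵃ (1 − x/a)² dx = a/3, ∫₀ᵃ x²(1 − x/a)² dx = a³/30, ∫₀ᵃ x⁴(1 − x/a)² dx = a⁵/105.
State is unnormalized: ∫|ψ|² dx = 2.2067, and ∫ψ*·x²·ψ dx = 2.4176, so ⟨x²⟩ = 2.4176 / 2.2067.
⟨x²⟩ = 1.0956.

1.096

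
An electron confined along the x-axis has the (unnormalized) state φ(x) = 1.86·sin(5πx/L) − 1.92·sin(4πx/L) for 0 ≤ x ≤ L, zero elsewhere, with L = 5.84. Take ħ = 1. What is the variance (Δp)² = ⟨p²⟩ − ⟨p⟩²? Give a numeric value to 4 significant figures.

Compute ⟨p⟩ and ⟨p²⟩ separately; (Δp)² = ⟨p²⟩ − ⟨p⟩².
d²/dx² sin(jπx/L) = −(jπ/L)²·sin(jπx/L); on 0 ≤ x ≤ L, ∫sin²(jπx/L) dx = L/2 and ∫sin(jπx/L)·sin(lπx/L) dx = 0 for j ≠ l, so only diagonal terms survive in ∫|φ|² and ∫φ·φ″; ∫φ·φ′ dx = [φ²/2] between the walls = 0.
Normalization: ∫|φ|² dx = 20.866.
⟨p⟩ = 0.0000 and ⟨p²⟩ = 5.8910.
(Δp)² = 5.8910 − (0.0000)² = 5.8910.

5.891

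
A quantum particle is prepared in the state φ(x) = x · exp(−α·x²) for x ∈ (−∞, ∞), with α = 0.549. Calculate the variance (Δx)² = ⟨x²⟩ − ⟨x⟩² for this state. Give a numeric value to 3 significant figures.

Compute ⟨x⟩ and ⟨x²⟩ separately, then (Δx)² = ⟨x²⟩ − ⟨x⟩².
Expand each integrand as polynomial × e^(−2αx²) and use ∫x^(2j)·e^(−2αx²) dx = (2j−1)!!/(4α)^j · √(π/(2α)), odd powers → 0; here √(π/(2α)) = 1.6915.
Normalization: ∫|φ|² dx = 0.77027.
⟨x⟩ = 0.0000 and ⟨x²⟩ = 1.3661.
(Δx)² = 1.3661 − (0.0000)² = 1.3661.

1.37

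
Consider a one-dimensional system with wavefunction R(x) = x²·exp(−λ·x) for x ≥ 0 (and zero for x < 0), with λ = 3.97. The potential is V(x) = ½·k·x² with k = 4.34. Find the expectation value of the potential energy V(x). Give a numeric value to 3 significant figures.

⟨V⟩ = ∫ V(x)·|R|² dx / ∫|R|² dx.
Every integrand reduces to terms xʲ·e^(−2λx) on [0, ∞); use ∫₀^∞ xʲ·e^(−2λx) dx = j!/(2λ)^(j+1).
State is unnormalized: ∫|R|² dx = 0.00076052, and ∫R*·V(x)·R dx = 0.00078532, so ⟨V⟩ = 0.00078532 / 0.00076052.
⟨V⟩ = 1.0326.

1.03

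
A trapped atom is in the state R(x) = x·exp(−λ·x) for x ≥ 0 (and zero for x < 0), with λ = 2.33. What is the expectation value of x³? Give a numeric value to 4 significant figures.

⟨x³⟩ = ∫ x³·|R|² dx / ∫|R|² dx (integrals over the domain).
Every integrand reduces to terms xʲ·e^(−2λx) on [0, ∞); use ∫₀^∞ xʲ·e^(−2λx) dx = j!/(2λ)^(j+1).
State is unnormalized: ∫|R|² dx = 0.019764, and ∫R*·x³·R dx = 0.011718, so ⟨x³⟩ = 0.011718 / 0.019764.
⟨x³⟩ = 0.59292.

0.5929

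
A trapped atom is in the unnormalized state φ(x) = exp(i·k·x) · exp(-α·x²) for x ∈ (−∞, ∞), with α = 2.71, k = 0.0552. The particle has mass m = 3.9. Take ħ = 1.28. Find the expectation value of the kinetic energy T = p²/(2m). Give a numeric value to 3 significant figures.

T = −(ħ²/2m) d²/dx², so ⟨T⟩ = −(ħ²/2m) ∫ φ*·φ'' dx / ∫|φ|² dx; with m = 3.9.
Gaussian moments: ∫x^(2j)·e^(−2αx²) dx = (2j−1)!!/(4α)^j · √(π/(2α)), odd powers integrate to 0; here √(π/(2α)) = 0.76133. Derivatives: φ′ = (ik − 2αx)·φ, φ″ = ((ik − 2αx)² − 2α)·φ; the odd-in-x pieces drop out.
State is unnormalized: ∫|φ|² dx = 0.76133, and ∫φ*·(−ħ²/2m · φ'') dx = 0.43387, so ⟨T⟩ = 0.43387 / 0.76133.
⟨T⟩ = 0.56988.

0.570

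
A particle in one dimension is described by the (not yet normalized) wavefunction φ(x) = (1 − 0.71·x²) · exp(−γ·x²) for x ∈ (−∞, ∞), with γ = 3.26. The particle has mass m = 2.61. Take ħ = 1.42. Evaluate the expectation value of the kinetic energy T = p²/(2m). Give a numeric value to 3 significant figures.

1.58

T = −(ħ²/2m) d²/dx², so ⟨T⟩ = −(ħ²/2m) ∫ φ*·φ'' dx / ∫|φ|² dx; with m = 2.61.
Expand each integrand as polynomial × e^(−2γx²) and use ∫x^(2j)·e^(−2γx²) dx = (2j−1)!!/(4γ)^j · √(π/(2γ)), odd powers → 0; here √(π/(2γ)) = 0.69415. Differentiate with the product rule, d/dx e^(−γx²) = −2γx·e^(−γx²).
State is unnormalized: ∫|φ|² dx = 0.62473, and ∫φ*·(−ħ²/2m · φ'') dx = 0.98746, so ⟨T⟩ = 0.98746 / 0.62473.
⟨T⟩ = 1.5806.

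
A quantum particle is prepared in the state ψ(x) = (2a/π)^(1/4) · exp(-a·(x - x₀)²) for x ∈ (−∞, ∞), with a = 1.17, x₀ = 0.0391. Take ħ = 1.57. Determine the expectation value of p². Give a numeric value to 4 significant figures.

2.884

p² ψ = −ħ² d²ψ/dx²; ⟨p²⟩ = −ħ² ∫ ψ*·ψ'' dx.
Gaussian moments (u = x − x₀): ∫u^(2j)·e^(−2au²) du = (2j−1)!!/(4a)^j · √(π/(2a)), odd powers integrate to 0; here √(π/(2a)) = 1.1587. Derivatives: d/dx e^(−au²) = −2au·e^(−au²), d²/dx² e^(−au²) = (4a²u² − 2a)·e^(−au²).
⟨p²⟩ = 2.8839.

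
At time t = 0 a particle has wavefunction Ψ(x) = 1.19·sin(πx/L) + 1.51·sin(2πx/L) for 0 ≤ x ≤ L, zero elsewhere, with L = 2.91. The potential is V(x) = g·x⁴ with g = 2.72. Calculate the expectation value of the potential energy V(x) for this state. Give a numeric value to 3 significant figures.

⟨V⟩ = ∫ V(x)·|Ψ|² dx / ∫|Ψ|² dx.
On 0 ≤ x ≤ L (j ≠ l): ∫sin²(jπx/L) dx = L/2, ∫sin(jπx/L)·sin(lπx/L) dx = 0; diagonal moments ∫x·sin²(jπx/L) dx = L²/4, ∫x²·sin²(jπx/L) dx = L³·(1/6 − 1/(4j²π²)); cross terms ∫x·sin(jπx/L)·sin(lπx/L) dx = 0 for j + l even and −4jlL²/(π²(j² − l²)²) for j + l odd, ∫x²·sin(jπx/L)·sin(lπx/L) dx = (−1)^(j+l)·4jlL³/(π²(j² − l²)²); higher powers the same way via product-to-sum and parts.
State is unnormalized: ∫|Ψ|² dx = 5.3780, and ∫Ψ*·V(x)·Ψ dx = 40.256, so ⟨V⟩ = 40.256 / 5.3780.
⟨V⟩ = 7.4853.

7.49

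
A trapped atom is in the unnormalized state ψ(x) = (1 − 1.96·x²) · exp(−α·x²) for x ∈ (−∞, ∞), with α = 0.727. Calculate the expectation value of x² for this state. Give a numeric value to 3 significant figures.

⟨x²⟩ = ∫ x²·|ψ|² dx / ∫|ψ|² dx (integrals over the domain).
Expand each integrand as polynomial × e^(−2αx²) and use ∫x^(2j)·e^(−2αx²) dx = (2j−1)!!/(4α)^j · √(π/(2α)), odd powers → 0; here √(π/(2α)) = 1.4699.
State is unnormalized: ∫|ψ|² dx = 1.4917, and ∫ψ*·x²·ψ dx = 1.9057, so ⟨x²⟩ = 1.9057 / 1.4917.
⟨x²⟩ = 1.2775.

1.28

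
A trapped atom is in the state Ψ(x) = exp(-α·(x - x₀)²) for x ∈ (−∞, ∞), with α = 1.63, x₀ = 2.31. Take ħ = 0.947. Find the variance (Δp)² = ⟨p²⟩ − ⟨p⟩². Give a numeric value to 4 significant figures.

Compute ⟨p⟩ and ⟨p²⟩ separately; (Δp)² = ⟨p²⟩ − ⟨p⟩².
Gaussian moments (u = x − x₀): ∫u^(2j)·e^(−2αu²) du = (2j−1)!!/(4α)^j · √(π/(2α)), odd powers integrate to 0; here √(π/(2α)) = 0.98167. Derivatives: d/dx e^(−αu²) = −2αu·e^(−αu²), d²/dx² e^(−αu²) = (4α²u² − 2α)·e^(−αu²).
Normalization: ∫|Ψ|² dx = 0.98167.
⟨p⟩ = 0.0000 and ⟨p²⟩ = 1.4618.
(Δp)² = 1.4618 − (0.0000)² = 1.4618.

1.462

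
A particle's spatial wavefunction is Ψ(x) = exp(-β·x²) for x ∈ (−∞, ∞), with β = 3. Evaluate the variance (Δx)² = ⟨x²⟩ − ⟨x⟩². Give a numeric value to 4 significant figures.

0.08333

Compute ⟨x⟩ and ⟨x²⟩ separately, then (Δx)² = ⟨x²⟩ − ⟨x⟩².
Gaussian moments: ∫x^(2j)·e^(−2βx²) dx = (2j−1)!!/(4β)^j · √(π/(2β)), odd powers integrate to 0; here √(π/(2β)) = 0.72360.
Normalization: ∫|Ψ|² dx = 0.72360.
⟨x⟩ = 0.0000 and ⟨x²⟩ = 0.083333.
(Δx)² = 0.083333 − (0.0000)² = 0.083333.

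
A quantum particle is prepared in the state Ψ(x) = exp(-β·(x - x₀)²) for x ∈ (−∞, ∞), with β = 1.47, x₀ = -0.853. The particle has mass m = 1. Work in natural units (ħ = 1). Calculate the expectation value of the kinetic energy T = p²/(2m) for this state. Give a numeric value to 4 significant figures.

T = −(ħ²/2m) d²/dx², so ⟨T⟩ = −(ħ²/2m) ∫ Ψ*·Ψ'' dx / ∫|Ψ|² dx; with m = 1.
Gaussian moments (u = x − x₀): ∫u^(2j)·e^(−2βu²) du = (2j−1)!!/(4β)^j · √(π/(2β)), odd powers integrate to 0; here √(π/(2β)) = 1.0337. Derivatives: d/dx e^(−βu²) = −2βu·e^(−βu²), d²/dx² e^(−βu²) = (4β²u² − 2β)·e^(−βu²).
State is unnormalized: ∫|Ψ|² dx = 1.0337, and ∫Ψ*·(−ħ²/2m · Ψ'') dx = 0.75978, so ⟨T⟩ = 0.75978 / 1.0337.
⟨T⟩ = 0.73500.

0.7350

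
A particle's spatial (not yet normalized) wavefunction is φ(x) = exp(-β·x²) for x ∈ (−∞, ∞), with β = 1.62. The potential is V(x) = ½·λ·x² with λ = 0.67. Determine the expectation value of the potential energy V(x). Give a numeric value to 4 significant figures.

⟨V⟩ = ∫ V(x)·|φ|² dx / ∫|φ|² dx.
Gaussian moments: ∫x^(2j)·e^(−2βx²) dx = (2j−1)!!/(4β)^j · √(π/(2β)), odd powers integrate to 0; here √(π/(2β)) = 0.98470.
State is unnormalized: ∫|φ|² dx = 0.98470, and ∫φ*·V(x)·φ dx = 0.050906, so ⟨V⟩ = 0.050906 / 0.98470.
⟨V⟩ = 0.051698.

0.05170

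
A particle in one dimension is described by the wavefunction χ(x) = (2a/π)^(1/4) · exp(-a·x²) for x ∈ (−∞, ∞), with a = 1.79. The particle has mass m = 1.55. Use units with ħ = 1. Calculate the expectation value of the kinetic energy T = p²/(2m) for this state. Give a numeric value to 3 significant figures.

0.577

T = −(ħ²/2m) d²/dx², so ⟨T⟩ = −(ħ²/2m) ∫ χ*·χ'' dx; with m = 1.55.
Gaussian moments: ∫x^(2j)·e^(−2ax²) dx = (2j−1)!!/(4a)^j · √(π/(2a)), odd powers integrate to 0; here √(π/(2a)) = 0.93677. Derivatives: d/dx e^(−ax²) = −2ax·e^(−ax²), d²/dx² e^(−ax²) = (4a²x² − 2a)·e^(−ax²).
⟨T⟩ = 0.57742.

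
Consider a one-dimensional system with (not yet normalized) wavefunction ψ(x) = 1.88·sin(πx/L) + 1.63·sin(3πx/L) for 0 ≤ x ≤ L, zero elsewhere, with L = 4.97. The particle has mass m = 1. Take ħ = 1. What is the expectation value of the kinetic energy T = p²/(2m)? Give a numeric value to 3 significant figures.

0.886

T = −(ħ²/2m) d²/dx², so ⟨T⟩ = −(ħ²/2m) ∫ ψ*·ψ'' dx / ∫|ψ|² dx; with m = 1.
d²/dx² sin(jπx/L) = −(jπ/L)²·sin(jπx/L); on 0 ≤ x ≤ L, ∫sin²(jπx/L) dx = L/2 and ∫sin(jπx/L)·sin(lπx/L) dx = 0 for j ≠ l, so only diagonal terms survive in ∫|ψ|² and ∫ψ·ψ″; ∫ψ·ψ′ dx = [ψ²/2] between the walls = 0.
State is unnormalized: ∫|ψ|² dx = 15.385, and ∫ψ*·(−ħ²/2m · ψ'') dx = 13.626, so ⟨T⟩ = 13.626 / 15.385.
⟨T⟩ = 0.88565.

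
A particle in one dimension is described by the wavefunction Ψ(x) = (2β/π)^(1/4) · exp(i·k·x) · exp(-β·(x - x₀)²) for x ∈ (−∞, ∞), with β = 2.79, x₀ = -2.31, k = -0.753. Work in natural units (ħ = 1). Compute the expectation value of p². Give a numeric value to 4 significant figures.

3.357

p² Ψ = −ħ² d²Ψ/dx²; ⟨p²⟩ = −ħ² ∫ Ψ*·Ψ'' dx.
Gaussian moments (u = x − x₀): ∫u^(2j)·e^(−2βu²) du = (2j−1)!!/(4β)^j · √(π/(2β)), odd powers integrate to 0; here √(π/(2β)) = 0.75034. Derivatives: Ψ′ = (ik − 2βu)·Ψ, Ψ″ = ((ik − 2βu)² − 2β)·Ψ; the odd-in-u pieces drop out.
⟨p²⟩ = 3.3570.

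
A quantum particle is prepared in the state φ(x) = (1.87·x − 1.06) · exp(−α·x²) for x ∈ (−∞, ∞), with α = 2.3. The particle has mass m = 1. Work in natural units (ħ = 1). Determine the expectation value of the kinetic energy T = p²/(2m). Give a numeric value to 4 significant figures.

T = −(ħ²/2m) d²/dx², so ⟨T⟩ = −(ħ²/2m) ∫ φ*·φ'' dx / ∫|φ|² dx; with m = 1.
Expand each integrand as polynomial × e^(−2αx²) and use ∫x^(2j)·e^(−2αx²) dx = (2j−1)!!/(4α)^j · √(π/(2α)), odd powers → 0; here √(π/(2α)) = 0.82641. Differentiate with the product rule, d/dx e^(−αx²) = −2αx·e^(−αx²).
State is unnormalized: ∫|φ|² dx = 1.2427, and ∫φ*·(−ħ²/2m · φ'') dx = 2.1515, so ⟨T⟩ = 2.1515 / 1.2427.
⟨T⟩ = 1.7314.

1.731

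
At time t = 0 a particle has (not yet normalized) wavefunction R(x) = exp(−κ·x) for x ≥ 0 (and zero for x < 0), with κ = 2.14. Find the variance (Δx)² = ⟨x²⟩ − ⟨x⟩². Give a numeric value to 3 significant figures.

Compute ⟨x⟩ and ⟨x²⟩ separately, then (Δx)² = ⟨x²⟩ − ⟨x⟩².
Every integrand reduces to terms xʲ·e^(−2κx) on [0, ∞); use ∫₀^∞ xʲ·e^(−2κx) dx = j!/(2κ)^(j+1).
Normalization: ∫|R|² dx = 0.23364.
⟨x⟩ = 0.23364 and ⟨x²⟩ = 0.10918.
(Δx)² = 0.10918 − (0.23364)² = 0.054590.

0.0546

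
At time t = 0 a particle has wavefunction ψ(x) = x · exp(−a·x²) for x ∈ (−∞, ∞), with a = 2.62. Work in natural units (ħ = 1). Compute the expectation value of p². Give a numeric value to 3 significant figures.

7.86

p² ψ = −ħ² d²ψ/dx²; ⟨p²⟩ = −ħ² ∫ ψ*·ψ'' dx / ∫|ψ|² dx.
Expand each integrand as polynomial × e^(−2ax²) and use ∫x^(2j)·e^(−2ax²) dx = (2j−1)!!/(4a)^j · √(π/(2a)), odd powers → 0; here √(π/(2a)) = 0.77430. Differentiate with the product rule, d/dx e^(−ax²) = −2ax·e^(−ax²).
State is unnormalized: ∫|ψ|² dx = 0.073884, and ∫ψ*·(−ħ² ψ'') dx = 0.58073, so ⟨p²⟩ = 0.58073 / 0.073884.
⟨p²⟩ = 7.8600.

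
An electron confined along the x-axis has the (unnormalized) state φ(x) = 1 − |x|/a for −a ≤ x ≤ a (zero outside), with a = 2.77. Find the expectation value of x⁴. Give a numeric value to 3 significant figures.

1.68

⟨x⁴⟩ = ∫ x⁴·|φ|² dx / ∫|φ|² dx (integrals over the domain).
φ is even, so ∫ over [−a, a] = 2∫₀ᵃ with φ = 1 − x/a there: ∫₀ᵃ (1 − x/a)² dx = a/3, ∫₀ᵃ x²(1 − x/a)² dx = a³/30, ∫₀ᵃ x⁴(1 − x/a)² dx = a⁵/105.
State is unnormalized: ∫|φ|² dx = 1.8467, and ∫φ*·x⁴·φ dx = 3.1063, so ⟨x⁴⟩ = 3.1063 / 1.8467.
⟨x⁴⟩ = 1.6821.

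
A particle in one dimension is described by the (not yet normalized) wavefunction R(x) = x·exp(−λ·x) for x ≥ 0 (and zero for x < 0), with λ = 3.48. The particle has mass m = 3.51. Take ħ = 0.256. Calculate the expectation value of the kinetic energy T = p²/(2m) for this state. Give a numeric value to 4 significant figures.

T = −(ħ²/2m) d²/dx², so ⟨T⟩ = −(ħ²/2m) ∫ R*·R'' dx / ∫|R|² dx; with m = 3.51.
Differentiate x·exp(−λ·x) with the product rule; every integrand then reduces to terms xʲ·e^(−2λx) on [0, ∞), with ∫₀^∞ xʲ·e^(−2λx) dx = j!/(2λ)^(j+1).
State is unnormalized: ∫|R|² dx = 0.0059320, and ∫R*·(−ħ²/2m · R'') dx = 0.00067066, so ⟨T⟩ = 0.00067066 / 0.0059320.
⟨T⟩ = 0.11306.

0.1131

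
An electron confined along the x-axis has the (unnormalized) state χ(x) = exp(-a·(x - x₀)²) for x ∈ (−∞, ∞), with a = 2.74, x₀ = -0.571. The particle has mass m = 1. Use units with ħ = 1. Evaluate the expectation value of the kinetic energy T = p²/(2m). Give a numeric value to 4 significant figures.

T = −(ħ²/2m) d²/dx², so ⟨T⟩ = −(ħ²/2m) ∫ χ*·χ'' dx / ∫|χ|² dx; with m = 1.
Gaussian moments (u = x − x₀): ∫u^(2j)·e^(−2au²) du = (2j−1)!!/(4a)^j · √(π/(2a)), odd powers integrate to 0; here √(π/(2a)) = 0.75715. Derivatives: d/dx e^(−au²) = −2au·e^(−au²), d²/dx² e^(−au²) = (4a²u² − 2a)·e^(−au²).
State is unnormalized: ∫|χ|² dx = 0.75715, and ∫χ*·(−ħ²/2m · χ'') dx = 1.0373, so ⟨T⟩ = 1.0373 / 0.75715.
⟨T⟩ = 1.3700.

1.370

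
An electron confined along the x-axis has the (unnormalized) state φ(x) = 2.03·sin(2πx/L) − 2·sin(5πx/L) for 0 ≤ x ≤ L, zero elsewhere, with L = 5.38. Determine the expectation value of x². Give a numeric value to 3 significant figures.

9.97

⟨x²⟩ = ∫ x²·|φ|² dx / ∫|φ|² dx (integrals over the domain).
On 0 ≤ x ≤ L (j ≠ l): ∫sin²(jπx/L) dx = L/2, ∫sin(jπx/L)·sin(lπx/L) dx = 0; diagonal moments ∫x·sin²(jπx/L) dx = L²/4, ∫x²·sin²(jπx/L) dx = L³·(1/6 − 1/(4j²π²)); cross terms ∫x·sin(jπx/L)·sin(lπx/L) dx = 0 for j + l even and −4jlL²/(π²(j² − l²)²) for j + l odd, ∫x²·sin(jπx/L)·sin(lπx/L) dx = (−1)^(j+l)·4jlL³/(π²(j² − l²)²); higher powers the same way via product-to-sum and parts.
State is unnormalized: ∫|φ|² dx = 21.845, and ∫φ*·x²·φ dx = 217.69, so ⟨x²⟩ = 217.69 / 21.845.
⟨x²⟩ = 9.9652.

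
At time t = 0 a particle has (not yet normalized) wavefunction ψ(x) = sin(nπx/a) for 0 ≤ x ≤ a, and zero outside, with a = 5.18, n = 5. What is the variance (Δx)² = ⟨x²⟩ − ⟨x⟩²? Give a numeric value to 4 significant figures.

2.182

Compute ⟨x⟩ and ⟨x²⟩ separately, then (Δx)² = ⟨x²⟩ − ⟨x⟩².
With sin²θ = (1 − cos2θ)/2 on 0 ≤ x ≤ a: ∫sin²(nπx/a) dx = a/2, ∫x·sin²(nπx/a) dx = a²/4, ∫x²·sin²(nπx/a) dx = a³·(1/6 − 1/(4n²π²)); higher powers xᵏ the same way, integrating xᵏ·cos(2nπx/a) by parts.
Normalization: ∫|ψ|² dx = 2.5900.
⟨x⟩ = 2.5900 and ⟨x²⟩ = 8.8898.
(Δx)² = 8.8898 − (2.5900)² = 2.1817.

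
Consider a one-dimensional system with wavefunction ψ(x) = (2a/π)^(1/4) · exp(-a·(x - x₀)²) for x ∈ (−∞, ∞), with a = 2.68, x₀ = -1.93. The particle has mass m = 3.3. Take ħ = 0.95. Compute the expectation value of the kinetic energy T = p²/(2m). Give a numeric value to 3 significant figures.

T = −(ħ²/2m) d²/dx², so ⟨T⟩ = −(ħ²/2m) ∫ ψ*·ψ'' dx; with m = 3.3.
Gaussian moments (u = x − x₀): ∫u^(2j)·e^(−2au²) du = (2j−1)!!/(4a)^j · √(π/(2a)), odd powers integrate to 0; here √(π/(2a)) = 0.76558. Derivatives: d/dx e^(−au²) = −2au·e^(−au²), d²/dx² e^(−au²) = (4a²u² − 2a)·e^(−au²).
⟨T⟩ = 0.36647.

0.366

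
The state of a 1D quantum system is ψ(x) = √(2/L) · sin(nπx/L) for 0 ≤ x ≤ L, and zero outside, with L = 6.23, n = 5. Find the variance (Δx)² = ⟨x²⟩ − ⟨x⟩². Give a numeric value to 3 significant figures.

3.16

Compute ⟨x⟩ and ⟨x²⟩ separately, then (Δx)² = ⟨x²⟩ − ⟨x⟩².
With sin²θ = (1 − cos2θ)/2 on 0 ≤ x ≤ L: ∫sin²(nπx/L) dx = L/2, ∫x·sin²(nπx/L) dx = L²/4, ∫x²·sin²(nπx/L) dx = L³·(1/6 − 1/(4n²π²)); higher powers xᵏ the same way, integrating xᵏ·cos(2nπx/L) by parts.
⟨x⟩ = 3.1150 and ⟨x²⟩ = 12.859.
(Δx)² = 12.859 − (3.1150)² = 3.1558.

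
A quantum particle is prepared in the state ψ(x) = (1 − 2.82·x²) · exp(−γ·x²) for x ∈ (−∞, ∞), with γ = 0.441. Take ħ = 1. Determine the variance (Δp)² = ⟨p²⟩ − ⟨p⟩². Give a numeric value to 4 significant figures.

1.781

Compute ⟨p⟩ and ⟨p²⟩ separately; (Δp)² = ⟨p²⟩ − ⟨p⟩².
Expand each integrand as polynomial × e^(−2γx²) and use ∫x^(2j)·e^(−2γx²) dx = (2j−1)!!/(4γ)^j · √(π/(2γ)), odd powers → 0; here √(π/(2γ)) = 1.8873. Differentiate with the product rule, d/dx e^(−γx²) = −2γx·e^(−γx²).
Normalization: ∫|ψ|² dx = 10.323.
⟨p⟩ = 0.0000 and ⟨p²⟩ = 1.7808.
(Δp)² = 1.7808 − (0.0000)² = 1.7808.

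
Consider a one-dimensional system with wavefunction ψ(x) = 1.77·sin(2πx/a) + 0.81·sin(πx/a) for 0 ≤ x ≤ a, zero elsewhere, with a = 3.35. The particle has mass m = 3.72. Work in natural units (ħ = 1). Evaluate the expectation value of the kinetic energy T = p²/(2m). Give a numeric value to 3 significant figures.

T = −(ħ²/2m) d²/dx², so ⟨T⟩ = −(ħ²/2m) ∫ ψ*·ψ'' dx / ∫|ψ|² dx; with m = 3.72.
d²/dx² sin(jπx/a) = −(jπ/a)²·sin(jπx/a); on 0 ≤ x ≤ a, ∫sin²(jπx/a) dx = a/2 and ∫sin(jπx/a)·sin(lπx/a) dx = 0 for j ≠ l, so only diagonal terms survive in ∫|ψ|² and ∫ψ·ψ″; ∫ψ·ψ′ dx = [ψ²/2] between the walls = 0.
State is unnormalized: ∫|ψ|² dx = 6.3466, and ∫ψ*·(−ħ²/2m · ψ'') dx = 2.6111, so ⟨T⟩ = 2.6111 / 6.3466.
⟨T⟩ = 0.41142.

0.411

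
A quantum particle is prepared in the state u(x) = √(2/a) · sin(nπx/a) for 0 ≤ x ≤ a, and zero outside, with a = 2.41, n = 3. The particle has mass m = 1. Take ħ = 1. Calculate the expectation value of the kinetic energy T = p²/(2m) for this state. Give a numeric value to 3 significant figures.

T = −(ħ²/2m) d²/dx², so ⟨T⟩ = −(ħ²/2m) ∫ u*·u'' dx; with m = 1.
d/dx sin(nπx/a) = (nπ/a)·cos(nπx/a) and d²/dx² sin(nπx/a) = −(nπ/a)²·sin(nπx/a); on 0 ≤ x ≤ a, ∫sin²(nπx/a) dx = a/2 and ∫sin(nπx/a)·cos(nπx/a) dx = 0.
⟨T⟩ = 7.6468.

7.65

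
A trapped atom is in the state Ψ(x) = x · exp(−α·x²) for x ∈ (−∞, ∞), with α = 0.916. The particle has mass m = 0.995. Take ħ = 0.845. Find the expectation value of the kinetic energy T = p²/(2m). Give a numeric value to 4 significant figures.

0.9860

T = −(ħ²/2m) d²/dx², so ⟨T⟩ = −(ħ²/2m) ∫ Ψ*·Ψ'' dx / ∫|Ψ|² dx; with m = 0.995.
Expand each integrand as polynomial × e^(−2αx²) and use ∫x^(2j)·e^(−2αx²) dx = (2j−1)!!/(4α)^j · √(π/(2α)), odd powers → 0; here √(π/(2α)) = 1.3095. Differentiate with the product rule, d/dx e^(−αx²) = −2αx·e^(−αx²).
State is unnormalized: ∫|Ψ|² dx = 0.35740, and ∫Ψ*·(−ħ²/2m · Ψ'') dx = 0.35240, so ⟨T⟩ = 0.35240 / 0.35740.
⟨T⟩ = 0.98600.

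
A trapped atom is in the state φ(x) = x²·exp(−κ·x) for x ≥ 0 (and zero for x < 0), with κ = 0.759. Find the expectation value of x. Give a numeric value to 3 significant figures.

⟨x⟩ = ∫ x·|φ|² dx / ∫|φ|² dx (integrals over the domain).
Every integrand reduces to terms xʲ·e^(−2κx) on [0, ∞); use ∫₀^∞ xʲ·e^(−2κx) dx = j!/(2κ)^(j+1).
State is unnormalized: ∫|φ|² dx = 2.9775, and ∫φ*·x·φ dx = 9.8073, so ⟨x⟩ = 9.8073 / 2.9775.
⟨x⟩ = 3.2938.

3.29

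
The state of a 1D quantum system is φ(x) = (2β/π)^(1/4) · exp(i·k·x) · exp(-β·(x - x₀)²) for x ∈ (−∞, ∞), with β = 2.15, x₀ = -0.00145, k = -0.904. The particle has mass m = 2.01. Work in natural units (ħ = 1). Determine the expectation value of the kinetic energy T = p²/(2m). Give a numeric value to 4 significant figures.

T = −(ħ²/2m) d²/dx², so ⟨T⟩ = −(ħ²/2m) ∫ φ*·φ'' dx; with m = 2.01.
Gaussian moments (u = x − x₀): ∫u^(2j)·e^(−2βu²) du = (2j−1)!!/(4β)^j · √(π/(2β)), odd powers integrate to 0; here √(π/(2β)) = 0.85475. Derivatives: φ′ = (ik − 2βu)·φ, φ″ = ((ik − 2βu)² − 2β)·φ; the odd-in-u pieces drop out.
⟨T⟩ = 0.73811.

0.7381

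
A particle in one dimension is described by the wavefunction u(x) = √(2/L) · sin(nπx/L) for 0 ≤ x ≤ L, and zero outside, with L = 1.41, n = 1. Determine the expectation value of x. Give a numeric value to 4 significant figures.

⟨x⟩ = ∫ x·|u|² dx (integrals over the domain).
With sin²θ = (1 − cos2θ)/2 on 0 ≤ x ≤ L: ∫sin²(nπx/L) dx = L/2, ∫x·sin²(nπx/L) dx = L²/4, ∫x²·sin²(nπx/L) dx = L³·(1/6 − 1/(4n²π²)); higher powers xᵏ the same way, integrating xᵏ·cos(2nπx/L) by parts.
⟨x⟩ = 0.70500.

0.7050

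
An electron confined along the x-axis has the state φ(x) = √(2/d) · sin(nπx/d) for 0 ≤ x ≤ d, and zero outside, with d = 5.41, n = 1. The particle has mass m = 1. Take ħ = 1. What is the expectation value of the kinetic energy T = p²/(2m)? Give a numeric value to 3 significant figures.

T = −(ħ²/2m) d²/dx², so ⟨T⟩ = −(ħ²/2m) ∫ φ*·φ'' dx; with m = 1.
d/dx sin(nπx/d) = (nπ/d)·cos(nπx/d) and d²/dx² sin(nπx/d) = −(nπ/d)²·sin(nπx/d); on 0 ≤ x ≤ d, ∫sin²(nπx/d) dx = d/2 and ∫sin(nπx/d)·cos(nπx/d) dx = 0.
⟨T⟩ = 0.16861.

0.169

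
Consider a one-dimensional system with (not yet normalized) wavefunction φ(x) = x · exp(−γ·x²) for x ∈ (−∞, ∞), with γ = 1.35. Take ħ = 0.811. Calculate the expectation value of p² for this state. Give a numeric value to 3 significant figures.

2.66

p² φ = −ħ² d²φ/dx²; ⟨p²⟩ = −ħ² ∫ φ*·φ'' dx / ∫|φ|² dx.
Expand each integrand as polynomial × e^(−2γx²) and use ∫x^(2j)·e^(−2γx²) dx = (2j−1)!!/(4γ)^j · √(π/(2γ)), odd powers → 0; here √(π/(2γ)) = 1.0787. Differentiate with the product rule, d/dx e^(−γx²) = −2γx·e^(−γx²).
State is unnormalized: ∫|φ|² dx = 0.19976, and ∫φ*·(−ħ² φ'') dx = 0.53210, so ⟨p²⟩ = 0.53210 / 0.19976.
⟨p²⟩ = 2.6638.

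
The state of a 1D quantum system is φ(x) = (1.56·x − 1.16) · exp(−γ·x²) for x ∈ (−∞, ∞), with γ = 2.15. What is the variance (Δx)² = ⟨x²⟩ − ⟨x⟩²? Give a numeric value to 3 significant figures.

Compute ⟨x⟩ and ⟨x²⟩ separately, then (Δx)² = ⟨x²⟩ − ⟨x⟩².
Expand each integrand as polynomial × e^(−2γx²) and use ∫x^(2j)·e^(−2γx²) dx = (2j−1)!!/(4γ)^j · √(π/(2γ)), odd powers → 0; here √(π/(2γ)) = 0.85475.
Normalization: ∫|φ|² dx = 1.3920.
⟨x⟩ = -0.25841 and ⟨x²⟩ = 0.15669.
(Δx)² = 0.15669 − (-0.25841)² = 0.089913.

0.0899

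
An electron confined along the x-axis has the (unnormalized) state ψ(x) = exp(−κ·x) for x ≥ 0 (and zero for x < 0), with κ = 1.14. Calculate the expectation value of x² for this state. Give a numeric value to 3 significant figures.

⟨x²⟩ = ∫ x²·|ψ|² dx / ∫|ψ|² dx (integrals over the domain).
Every integrand reduces to terms xʲ·e^(−2κx) on [0, ∞); use ∫₀^∞ xʲ·e^(−2κx) dx = j!/(2κ)^(j+1).
State is unnormalized: ∫|ψ|² dx = 0.43860, and ∫ψ*·x²·ψ dx = 0.16874, so ⟨x²⟩ = 0.16874 / 0.43860.
⟨x²⟩ = 0.38473.

0.385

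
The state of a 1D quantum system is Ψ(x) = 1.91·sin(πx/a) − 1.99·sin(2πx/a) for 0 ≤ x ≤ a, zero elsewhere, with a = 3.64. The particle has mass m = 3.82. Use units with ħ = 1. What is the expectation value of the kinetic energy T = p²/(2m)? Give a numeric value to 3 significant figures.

0.250

T = −(ħ²/2m) d²/dx², so ⟨T⟩ = −(ħ²/2m) ∫ Ψ*·Ψ'' dx / ∫|Ψ|² dx; with m = 3.82.
d²/dx² sin(jπx/a) = −(jπ/a)²·sin(jπx/a); on 0 ≤ x ≤ a, ∫sin²(jπx/a) dx = a/2 and ∫sin(jπx/a)·sin(lπx/a) dx = 0 for j ≠ l, so only diagonal terms survive in ∫|Ψ|² and ∫Ψ·Ψ″; ∫Ψ·Ψ′ dx = [Ψ²/2] between the walls = 0.
State is unnormalized: ∫|Ψ|² dx = 13.847, and ∫Ψ*·(−ħ²/2m · Ψ'') dx = 3.4582, so ⟨T⟩ = 3.4582 / 13.847.
⟨T⟩ = 0.24975.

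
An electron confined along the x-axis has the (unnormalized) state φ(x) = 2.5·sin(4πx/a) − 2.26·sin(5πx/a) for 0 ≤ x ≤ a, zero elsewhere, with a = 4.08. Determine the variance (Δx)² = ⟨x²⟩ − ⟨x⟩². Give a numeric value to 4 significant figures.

Compute ⟨x⟩ and ⟨x²⟩ separately, then (Δx)² = ⟨x²⟩ − ⟨x⟩².
On 0 ≤ x ≤ a (j ≠ l): ∫sin²(jπx/a) dx = a/2, ∫sin(jπx/a)·sin(lπx/a) dx = 0; diagonal moments ∫x·sin²(jπx/a) dx = a²/4, ∫x²·sin²(jπx/a) dx = a³·(1/6 − 1/(4j²π²)); cross terms ∫x·sin(jπx/a)·sin(lπx/a) dx = 0 for j + l even and −4jla²/(π²(j² − l²)²) for j + l odd, ∫x²·sin(jπx/a)·sin(lπx/a) dx = (−1)^(j+l)·4jla³/(π²(j² − l²)²); higher powers the same way via product-to-sum and parts.
Normalization: ∫|φ|² dx = 23.170.
⟨x⟩ = 2.8524 and ⟨x²⟩ = 8.8194.
(Δx)² = 8.8194 − (2.8524)² = 0.68298.

0.6830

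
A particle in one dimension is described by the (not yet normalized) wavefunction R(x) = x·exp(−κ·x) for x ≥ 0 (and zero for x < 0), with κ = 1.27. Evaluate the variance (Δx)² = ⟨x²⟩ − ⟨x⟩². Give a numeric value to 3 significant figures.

Compute ⟨x⟩ and ⟨x²⟩ separately, then (Δx)² = ⟨x²⟩ − ⟨x⟩².
Every integrand reduces to terms xʲ·e^(−2κx) on [0, ∞); use ∫₀^∞ xʲ·e^(−2κx) dx = j!/(2κ)^(j+1).
Normalization: ∫|R|² dx = 0.12205.
⟨x⟩ = 1.1811 and ⟨x²⟩ = 1.8600.
(Δx)² = 1.8600 − (1.1811)² = 0.46500.

0.465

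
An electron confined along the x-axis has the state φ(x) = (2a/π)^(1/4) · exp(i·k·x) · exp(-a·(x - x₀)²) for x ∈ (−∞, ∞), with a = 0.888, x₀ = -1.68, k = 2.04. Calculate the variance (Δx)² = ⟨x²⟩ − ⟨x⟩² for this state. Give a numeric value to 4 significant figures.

0.2815

Compute ⟨x⟩ and ⟨x²⟩ separately, then (Δx)² = ⟨x²⟩ − ⟨x⟩².
Gaussian moments (u = x − x₀): ∫u^(2j)·e^(−2au²) du = (2j−1)!!/(4a)^j · √(π/(2a)), odd powers integrate to 0; here √(π/(2a)) = 1.3300.
⟨x⟩ = -1.6800 and ⟨x²⟩ = 3.1039.
(Δx)² = 3.1039 − (-1.6800)² = 0.28153.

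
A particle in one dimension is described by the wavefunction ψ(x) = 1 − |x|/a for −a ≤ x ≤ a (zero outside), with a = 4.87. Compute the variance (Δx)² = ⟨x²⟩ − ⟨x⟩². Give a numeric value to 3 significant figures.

2.37

Compute ⟨x⟩ and ⟨x²⟩ separately, then (Δx)² = ⟨x²⟩ − ⟨x⟩².
ψ is even, so ∫ over [−a, a] = 2∫₀ᵃ with ψ = 1 − x/a there: ∫₀ᵃ (1 − x/a)² dx = a/3, ∫₀ᵃ x²(1 − x/a)² dx = a³/30, ∫₀ᵃ x⁴(1 − x/a)² dx = a⁵/105.
Normalization: ∫|ψ|² dx = 3.2467.
⟨x⟩ = 0.0000 and ⟨x²⟩ = 2.3717.
(Δx)² = 2.3717 − (0.0000)² = 2.3717.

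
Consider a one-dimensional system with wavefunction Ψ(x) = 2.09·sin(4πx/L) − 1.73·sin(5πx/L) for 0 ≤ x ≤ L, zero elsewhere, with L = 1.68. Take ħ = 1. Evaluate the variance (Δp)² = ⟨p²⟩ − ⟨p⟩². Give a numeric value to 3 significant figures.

68.7

Compute ⟨p⟩ and ⟨p²⟩ separately; (Δp)² = ⟨p²⟩ − ⟨p⟩².
d²/dx² sin(jπx/L) = −(jπ/L)²·sin(jπx/L); on 0 ≤ x ≤ L, ∫sin²(jπx/L) dx = L/2 and ∫sin(jπx/L)·sin(lπx/L) dx = 0 for j ≠ l, so only diagonal terms survive in ∫|Ψ|² and ∫Ψ·Ψ″; ∫Ψ·Ψ′ dx = [Ψ²/2] between the walls = 0.
Normalization: ∫|Ψ|² dx = 6.1832.
⟨p⟩ = 0.0000 and ⟨p²⟩ = 68.746.
(Δp)² = 68.746 − (0.0000)² = 68.746.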